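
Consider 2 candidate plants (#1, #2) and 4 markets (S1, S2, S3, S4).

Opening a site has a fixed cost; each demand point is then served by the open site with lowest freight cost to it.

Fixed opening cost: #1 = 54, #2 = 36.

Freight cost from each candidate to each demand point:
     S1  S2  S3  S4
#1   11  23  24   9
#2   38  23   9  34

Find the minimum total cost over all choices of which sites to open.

Open {#1}: assign each demand point to its cheapest open site.
  S1→#1 11, S2→#1 23, S3→#1 24, S4→#1 9
  freight cost 67, fixed 54 → total 121.
Compare {#2}: freight cost 104 + fixed 36 = 140.
Compare {#1, #2}: freight cost 52 + fixed 90 = 142.

121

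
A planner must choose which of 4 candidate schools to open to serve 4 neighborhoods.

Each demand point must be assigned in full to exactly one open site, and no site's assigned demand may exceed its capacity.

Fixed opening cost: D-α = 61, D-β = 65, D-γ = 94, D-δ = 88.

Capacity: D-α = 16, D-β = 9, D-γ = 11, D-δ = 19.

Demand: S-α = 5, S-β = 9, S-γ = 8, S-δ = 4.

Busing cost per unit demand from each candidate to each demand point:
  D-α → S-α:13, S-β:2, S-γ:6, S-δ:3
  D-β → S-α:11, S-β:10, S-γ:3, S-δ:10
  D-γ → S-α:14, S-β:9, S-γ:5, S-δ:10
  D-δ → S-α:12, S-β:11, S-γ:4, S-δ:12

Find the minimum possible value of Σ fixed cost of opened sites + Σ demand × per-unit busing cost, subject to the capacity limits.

Open {D-α, D-δ}; cheapest assignment that respects the capacities:
  D-α (cap 16, load 13): S-β, S-δ — cost 9×2 + 4×3 = 30
  D-δ (cap 19, load 13): S-α, S-γ — cost 5×12 + 8×4 = 92
  Shipping 122, fixed 149 → total 271.
  Any other capacity-feasible assignment to {D-α, D-δ} ships for at least 122.
Compare {D-α, D-β, D-δ}: its best feasible assignment gives total 328.
Compare {D-α, D-β, D-γ}: its best feasible assignment gives total 344.
Every other set of open sites that can feasibly serve all demand totals ≥ 328 even under its best assignment. Minimum: 271.

271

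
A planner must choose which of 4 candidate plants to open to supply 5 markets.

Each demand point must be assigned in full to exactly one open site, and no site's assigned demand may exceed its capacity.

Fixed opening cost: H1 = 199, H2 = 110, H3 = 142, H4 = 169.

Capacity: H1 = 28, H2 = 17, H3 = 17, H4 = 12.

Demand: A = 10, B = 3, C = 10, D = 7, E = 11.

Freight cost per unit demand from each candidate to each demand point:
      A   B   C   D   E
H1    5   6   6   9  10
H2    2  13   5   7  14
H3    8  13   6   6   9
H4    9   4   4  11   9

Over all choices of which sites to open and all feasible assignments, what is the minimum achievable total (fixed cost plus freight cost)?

Open {H1, H2}; cheapest assignment that respects the capacities:
  H1 (cap 28, load 24): B, C, E — cost 3×6 + 10×6 + 11×10 = 188
  H2 (cap 17, load 17): A, D — cost 10×2 + 7×7 = 69
  Shipping 257, fixed 309 → total 566.
  Any other capacity-feasible assignment to {H1, H2} ships for at least 257.
Compare {H1, H3}: its best feasible assignment gives total 621.
Compare {H2, H3, H4}: its best feasible assignment gives total 668.
Every other set of open sites that can feasibly serve all demand totals ≥ 621 even under its best assignment. Minimum: 566.

566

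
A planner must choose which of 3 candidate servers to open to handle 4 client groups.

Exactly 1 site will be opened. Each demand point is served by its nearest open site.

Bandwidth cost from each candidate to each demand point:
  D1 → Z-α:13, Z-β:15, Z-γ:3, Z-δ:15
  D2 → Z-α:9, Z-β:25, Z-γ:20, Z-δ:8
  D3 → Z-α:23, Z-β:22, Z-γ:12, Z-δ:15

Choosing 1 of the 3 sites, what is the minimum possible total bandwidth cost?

46

Open {D1}.
  Z-α→D1 13, Z-β→D1 15, Z-γ→D1 3, Z-δ→D1 15  ⇒ total 46.
Compare {D2}: total 62.
Compare {D3}: total 72.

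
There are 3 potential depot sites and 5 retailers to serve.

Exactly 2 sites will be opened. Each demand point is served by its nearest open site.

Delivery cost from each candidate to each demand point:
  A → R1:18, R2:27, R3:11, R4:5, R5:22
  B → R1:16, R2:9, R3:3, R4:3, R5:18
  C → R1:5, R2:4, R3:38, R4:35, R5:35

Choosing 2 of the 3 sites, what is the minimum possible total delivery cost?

33

Open {B, C}.
  R1→C 5, R2→C 4, R3→B 3, R4→B 3, R5→B 18  ⇒ total 33.
Compare {A, C}: total 47.
Compare {A, B}: total 49.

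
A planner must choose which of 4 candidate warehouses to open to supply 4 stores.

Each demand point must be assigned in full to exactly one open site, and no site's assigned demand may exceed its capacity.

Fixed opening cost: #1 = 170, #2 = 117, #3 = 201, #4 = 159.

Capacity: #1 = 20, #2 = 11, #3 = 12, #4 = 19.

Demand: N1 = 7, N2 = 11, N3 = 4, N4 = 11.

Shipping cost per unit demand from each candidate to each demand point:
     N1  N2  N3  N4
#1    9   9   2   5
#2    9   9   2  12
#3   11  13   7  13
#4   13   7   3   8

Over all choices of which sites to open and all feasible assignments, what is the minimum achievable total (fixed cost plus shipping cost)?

Open {#1, #4}; cheapest assignment that respects the capacities:
  #1 (cap 20, load 18): N1, N4 — cost 7×9 + 11×5 = 118
  #4 (cap 19, load 15): N2, N3 — cost 11×7 + 4×3 = 89
  Shipping 207, fixed 329 → total 536.
  Any other capacity-feasible assignment to {#1, #4} ships for at least 207.
Compare {#1, #2, #4}: its best feasible assignment gives total 649.
Compare {#1, #2, #3}: its best feasible assignment gives total 727.
Every other set of open sites that can feasibly serve all demand totals ≥ 649 even under its best assignment. Minimum: 536.

536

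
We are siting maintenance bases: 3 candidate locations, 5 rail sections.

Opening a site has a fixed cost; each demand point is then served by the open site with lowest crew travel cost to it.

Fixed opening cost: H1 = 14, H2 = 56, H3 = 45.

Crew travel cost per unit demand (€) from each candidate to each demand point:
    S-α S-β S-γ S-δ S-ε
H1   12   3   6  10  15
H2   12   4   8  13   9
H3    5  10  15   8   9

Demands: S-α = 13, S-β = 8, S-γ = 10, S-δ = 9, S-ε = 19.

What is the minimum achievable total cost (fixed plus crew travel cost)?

451

Open {H1, H3}: assign each demand point to its cheapest open site.
  S-α→H3 13×5=65, S-β→H1 8×3=24, S-γ→H1 10×6=60, S-δ→H3 9×8=72, S-ε→H3 19×9=171
  crew travel cost 392, fixed 59 → total 451.
Compare {H1, H2, H3}: crew travel cost 392 + fixed 115 = 507.
Compare {H2, H3}: crew travel cost 420 + fixed 101 = 521.
Compare {H1, H2}: crew travel cost 501 + fixed 70 = 571.
All other subsets cost ≥ 507. Minimum total cost: 451.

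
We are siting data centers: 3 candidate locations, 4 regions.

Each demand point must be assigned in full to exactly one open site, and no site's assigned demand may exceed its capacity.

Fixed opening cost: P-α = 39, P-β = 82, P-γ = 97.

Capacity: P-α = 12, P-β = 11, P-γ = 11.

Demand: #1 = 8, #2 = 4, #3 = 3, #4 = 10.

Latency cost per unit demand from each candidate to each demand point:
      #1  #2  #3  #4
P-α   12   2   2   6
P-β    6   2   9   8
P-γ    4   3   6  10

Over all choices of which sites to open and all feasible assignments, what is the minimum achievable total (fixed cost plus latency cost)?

Open {P-α, P-β, P-γ}; cheapest assignment that respects the capacities:
  P-α (cap 12, load 10): #4 — cost 10×6 = 60
  P-β (cap 11, load 4): #2 — cost 4×2 = 8
  P-γ (cap 11, load 11): #1, #3 — cost 8×4 + 3×6 = 50
  Shipping 118, fixed 218 → total 336.
  Any other capacity-feasible assignment to {P-α, P-β, P-γ} ships for at least 118.
Total demand is 25 and no other set of sites has combined capacity ≥ 25, so {P-α, P-β, P-γ} is the only feasible choice of open sites. Minimum: 336.

336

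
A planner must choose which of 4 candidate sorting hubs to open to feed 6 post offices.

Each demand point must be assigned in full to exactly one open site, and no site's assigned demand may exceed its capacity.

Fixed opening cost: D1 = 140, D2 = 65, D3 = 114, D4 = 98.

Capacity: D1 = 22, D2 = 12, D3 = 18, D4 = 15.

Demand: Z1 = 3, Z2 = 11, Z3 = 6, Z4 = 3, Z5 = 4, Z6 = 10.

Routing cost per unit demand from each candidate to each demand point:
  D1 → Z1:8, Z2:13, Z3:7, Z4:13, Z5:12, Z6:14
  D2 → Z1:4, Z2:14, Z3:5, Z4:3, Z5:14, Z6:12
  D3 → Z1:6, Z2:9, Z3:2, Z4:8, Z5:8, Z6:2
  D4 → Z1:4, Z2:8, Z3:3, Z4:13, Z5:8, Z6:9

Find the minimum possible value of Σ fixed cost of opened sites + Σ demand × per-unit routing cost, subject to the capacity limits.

450

Open {D2, D3, D4}; cheapest assignment that respects the capacities:
  D2 (cap 12, load 6): Z1, Z4 — cost 3×4 + 3×3 = 21
  D3 (cap 18, load 16): Z3, Z6 — cost 6×2 + 10×2 = 32
  D4 (cap 15, load 15): Z2, Z5 — cost 11×8 + 4×8 = 120
  Shipping 173, fixed 277 → total 450.
  Any other capacity-feasible assignment to {D2, D3, D4} ships for at least 173.
Compare {D1, D3}: its best feasible assignment gives total 539.
Compare {D1, D2, D3}: its best feasible assignment gives total 563.
Every other set of open sites that can feasibly serve all demand totals ≥ 539 even under its best assignment. Minimum: 450.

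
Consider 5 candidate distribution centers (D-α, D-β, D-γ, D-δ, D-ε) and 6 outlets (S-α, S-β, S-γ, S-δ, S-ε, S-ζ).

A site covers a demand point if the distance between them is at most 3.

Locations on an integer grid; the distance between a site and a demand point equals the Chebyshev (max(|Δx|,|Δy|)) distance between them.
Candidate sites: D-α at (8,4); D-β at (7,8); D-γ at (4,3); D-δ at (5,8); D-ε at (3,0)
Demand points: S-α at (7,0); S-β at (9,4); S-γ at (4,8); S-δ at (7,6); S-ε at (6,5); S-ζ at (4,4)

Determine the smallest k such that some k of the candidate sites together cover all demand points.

Coverage sets (demand points within 3 of each site):
  D-α: {S-β, S-δ, S-ε}
  D-β: {S-γ, S-δ, S-ε}
  D-γ: {S-α, S-δ, S-ε, S-ζ}
  D-δ: {S-γ, S-δ, S-ε}
  D-ε: {}
No 2 sites suffice: every size-2 union leaves at least one demand point uncovered.
But {D-α, D-β, D-γ} covers everything, so the minimum is 3.

3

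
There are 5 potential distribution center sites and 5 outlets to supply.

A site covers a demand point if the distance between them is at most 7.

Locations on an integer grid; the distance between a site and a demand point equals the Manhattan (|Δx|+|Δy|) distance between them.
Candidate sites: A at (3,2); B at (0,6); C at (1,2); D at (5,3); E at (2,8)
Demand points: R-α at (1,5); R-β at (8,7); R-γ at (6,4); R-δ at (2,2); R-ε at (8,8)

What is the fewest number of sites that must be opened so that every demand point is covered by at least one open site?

Coverage sets (demand points within 7 of each site):
  A: {R-α, R-γ, R-δ}
  B: {R-α, R-δ}
  C: {R-α, R-γ, R-δ}
  D: {R-α, R-β, R-γ, R-δ}
  E: {R-α, R-β, R-δ, R-ε}
No single site covers all 5 demand points.
But {A, E} covers everything, so the minimum is 2.

2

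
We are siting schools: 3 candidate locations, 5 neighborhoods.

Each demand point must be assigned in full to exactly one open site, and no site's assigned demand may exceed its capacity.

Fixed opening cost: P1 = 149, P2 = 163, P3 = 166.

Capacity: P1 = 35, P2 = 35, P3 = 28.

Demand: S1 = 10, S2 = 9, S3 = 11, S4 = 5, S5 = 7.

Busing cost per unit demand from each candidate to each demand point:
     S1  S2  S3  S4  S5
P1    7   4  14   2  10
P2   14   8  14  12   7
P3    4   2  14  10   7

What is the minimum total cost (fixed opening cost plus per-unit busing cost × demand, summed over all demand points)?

586

Open {P1, P3}; cheapest assignment that respects the capacities:
  P1 (cap 35, load 16): S3, S4 — cost 11×14 + 5×2 = 164
  P3 (cap 28, load 26): S1, S2, S5 — cost 10×4 + 9×2 + 7×7 = 107
  Shipping 271, fixed 315 → total 586.
  Any other capacity-feasible assignment to {P1, P3} ships for at least 271.
Compare {P1, P2}: its best feasible assignment gives total 631.
Compare {P2, P3}: its best feasible assignment gives total 640.
Every other set of open sites that can feasibly serve all demand totals ≥ 631 even under its best assignment. Minimum: 586.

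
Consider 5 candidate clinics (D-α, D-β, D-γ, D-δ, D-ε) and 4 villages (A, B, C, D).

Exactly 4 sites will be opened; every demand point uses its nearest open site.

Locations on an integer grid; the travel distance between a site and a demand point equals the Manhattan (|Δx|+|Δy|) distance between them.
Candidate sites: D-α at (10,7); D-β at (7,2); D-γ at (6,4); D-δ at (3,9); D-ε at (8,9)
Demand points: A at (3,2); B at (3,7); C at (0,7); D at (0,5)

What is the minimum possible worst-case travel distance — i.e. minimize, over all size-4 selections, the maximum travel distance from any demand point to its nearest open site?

7

Open {D-α, D-β, D-γ, D-δ}.
  Farthest demand point is D at travel distance 7 (to D-γ); all others are ≤ 7.
With {D-α, D-β, D-δ, D-ε} the worst case is 7.
With {D-α, D-γ, D-δ, D-ε} the worst case is 7.
No size-4 selection achieves below 7.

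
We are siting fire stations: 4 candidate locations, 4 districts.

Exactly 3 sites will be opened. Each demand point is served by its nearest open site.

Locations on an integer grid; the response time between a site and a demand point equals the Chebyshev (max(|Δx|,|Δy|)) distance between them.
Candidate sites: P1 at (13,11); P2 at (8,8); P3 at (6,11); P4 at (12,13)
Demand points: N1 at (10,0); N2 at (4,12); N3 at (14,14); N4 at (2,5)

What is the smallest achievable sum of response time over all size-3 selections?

Open {P2, P3, P4}.
  N1→P2 8, N2→P3 2, N3→P4 2, N4→P2 6  ⇒ total 18.
Compare {P1, P2, P3}: total 19.
Compare {P1, P2, P4}: total 20.
No size-3 selection does better; minimum is 18.

18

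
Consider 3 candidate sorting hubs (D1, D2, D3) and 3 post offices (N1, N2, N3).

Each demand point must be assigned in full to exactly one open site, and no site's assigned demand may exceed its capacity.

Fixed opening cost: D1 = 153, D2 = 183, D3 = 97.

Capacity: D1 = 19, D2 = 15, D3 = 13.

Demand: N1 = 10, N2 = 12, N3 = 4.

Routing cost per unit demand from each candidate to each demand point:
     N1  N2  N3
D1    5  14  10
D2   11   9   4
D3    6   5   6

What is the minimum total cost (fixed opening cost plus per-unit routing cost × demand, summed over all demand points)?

Open {D1, D3}; cheapest assignment that respects the capacities:
  D1 (cap 19, load 14): N1, N3 — cost 10×5 + 4×10 = 90
  D3 (cap 13, load 12): N2 — cost 12×5 = 60
  Shipping 150, fixed 250 → total 400.
  Any other capacity-feasible assignment to {D1, D3} ships for at least 150.
Compare {D2, D3}: its best feasible assignment gives total 466.
Compare {D1, D2}: its best feasible assignment gives total 534.
Every other set of open sites that can feasibly serve all demand totals ≥ 466 even under its best assignment. Minimum: 400.

400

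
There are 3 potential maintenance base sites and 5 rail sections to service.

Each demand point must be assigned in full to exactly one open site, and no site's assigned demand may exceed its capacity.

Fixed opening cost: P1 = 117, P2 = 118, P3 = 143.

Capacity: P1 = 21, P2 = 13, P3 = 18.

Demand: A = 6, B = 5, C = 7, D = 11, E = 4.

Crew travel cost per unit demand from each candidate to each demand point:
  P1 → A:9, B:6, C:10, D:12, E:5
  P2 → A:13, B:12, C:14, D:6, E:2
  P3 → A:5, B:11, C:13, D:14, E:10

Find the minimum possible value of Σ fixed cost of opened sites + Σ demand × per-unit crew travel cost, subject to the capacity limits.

Open {P1, P3}; cheapest assignment that respects the capacities:
  P1 (cap 21, load 20): B, D, E — cost 5×6 + 11×12 + 4×5 = 182
  P3 (cap 18, load 13): A, C — cost 6×5 + 7×13 = 121
  Shipping 303, fixed 260 → total 563.
  Any other capacity-feasible assignment to {P1, P3} ships for at least 303.
Compare {P1, P2}: its best feasible assignment gives total 593.
Compare {P1, P2, P3}: its best feasible assignment gives total 594.
Every other set of open sites that can feasibly serve all demand totals ≥ 593 even under its best assignment. Minimum: 563.

563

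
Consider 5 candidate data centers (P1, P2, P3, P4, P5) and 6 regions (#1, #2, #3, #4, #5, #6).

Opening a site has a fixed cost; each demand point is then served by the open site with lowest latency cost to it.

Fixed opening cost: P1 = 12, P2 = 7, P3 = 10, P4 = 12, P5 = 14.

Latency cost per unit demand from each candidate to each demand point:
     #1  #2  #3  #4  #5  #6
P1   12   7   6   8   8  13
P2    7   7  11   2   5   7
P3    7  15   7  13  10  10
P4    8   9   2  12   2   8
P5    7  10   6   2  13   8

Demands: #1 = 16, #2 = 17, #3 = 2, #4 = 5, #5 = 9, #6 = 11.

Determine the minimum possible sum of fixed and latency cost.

Open {P2, P4}: assign each demand point to its cheapest open site.
  #1→P2 16×7=112, #2→P2 17×7=119, #3→P4 2×2=4, #4→P2 5×2=10, #5→P4 9×2=18, #6→P2 11×7=77
  latency cost 340, fixed 19 → total 359.
Compare {P2, P3, P4}: latency cost 340 + fixed 29 = 369.
Compare {P1, P2, P4}: latency cost 340 + fixed 31 = 371.
Compare {P2, P4, P5}: latency cost 340 + fixed 33 = 373.
All other subsets cost ≥ 369. Minimum total cost: 359.

359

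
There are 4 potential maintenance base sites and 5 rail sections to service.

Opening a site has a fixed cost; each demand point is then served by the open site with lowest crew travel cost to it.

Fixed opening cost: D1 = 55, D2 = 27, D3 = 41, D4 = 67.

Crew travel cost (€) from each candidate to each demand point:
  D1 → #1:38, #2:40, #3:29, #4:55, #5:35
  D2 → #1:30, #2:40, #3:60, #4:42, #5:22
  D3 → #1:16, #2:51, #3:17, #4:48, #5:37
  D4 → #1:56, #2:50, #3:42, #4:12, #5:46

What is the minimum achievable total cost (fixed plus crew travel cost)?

205

Open {D2, D3}: assign each demand point to its cheapest open site.
  #1→D3 16, #2→D2 40, #3→D3 17, #4→D2 42, #5→D2 22
  crew travel cost 137, fixed 68 → total 205.
Compare {D3}: crew travel cost 169 + fixed 41 = 210.
Compare {D2}: crew travel cost 194 + fixed 27 = 221.
Compare {D2, D4}: crew travel cost 146 + fixed 94 = 240.
All other subsets cost ≥ 210. Minimum total cost: 205.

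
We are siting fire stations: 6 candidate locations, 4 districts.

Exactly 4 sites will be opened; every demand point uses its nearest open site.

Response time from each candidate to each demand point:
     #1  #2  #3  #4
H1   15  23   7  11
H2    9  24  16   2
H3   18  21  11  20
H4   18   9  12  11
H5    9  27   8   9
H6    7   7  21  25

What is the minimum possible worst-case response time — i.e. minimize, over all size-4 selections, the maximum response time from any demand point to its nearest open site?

7

Open {H1, H2, H3, H6}.
  Farthest demand point is #1 at response time 7 (to H6); all others are ≤ 7.
With {H1, H2, H4, H6} the worst case is 7.
With {H1, H2, H5, H6} the worst case is 7.
No size-4 selection achieves below 7.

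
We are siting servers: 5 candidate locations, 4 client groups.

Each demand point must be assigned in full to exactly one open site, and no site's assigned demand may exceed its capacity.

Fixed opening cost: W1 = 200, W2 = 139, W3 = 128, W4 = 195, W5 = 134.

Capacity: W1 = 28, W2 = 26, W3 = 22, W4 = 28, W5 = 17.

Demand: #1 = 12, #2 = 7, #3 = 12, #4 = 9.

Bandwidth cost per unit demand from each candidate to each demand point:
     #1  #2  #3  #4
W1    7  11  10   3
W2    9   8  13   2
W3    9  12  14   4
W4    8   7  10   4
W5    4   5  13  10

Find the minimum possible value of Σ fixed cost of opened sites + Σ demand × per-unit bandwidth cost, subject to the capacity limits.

Open {W4, W5}; cheapest assignment that respects the capacities:
  W4 (cap 28, load 28): #2, #3, #4 — cost 7×7 + 12×10 + 9×4 = 205
  W5 (cap 17, load 12): #1 — cost 12×4 = 48
  Shipping 253, fixed 329 → total 582.
  Any other capacity-feasible assignment to {W4, W5} ships for at least 253.
Compare {W1, W5}: its best feasible assignment gives total 606.
Compare {W1, W2}: its best feasible assignment gives total 617.
Every other set of open sites that can feasibly serve all demand totals ≥ 606 even under its best assignment. Minimum: 582.

582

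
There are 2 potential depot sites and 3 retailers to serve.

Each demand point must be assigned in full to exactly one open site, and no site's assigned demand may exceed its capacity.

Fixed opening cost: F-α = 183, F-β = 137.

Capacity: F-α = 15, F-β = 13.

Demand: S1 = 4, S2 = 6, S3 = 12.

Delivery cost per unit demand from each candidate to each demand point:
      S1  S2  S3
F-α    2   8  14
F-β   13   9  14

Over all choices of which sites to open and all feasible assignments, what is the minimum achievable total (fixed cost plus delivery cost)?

Open {F-α, F-β}; cheapest assignment that respects the capacities:
  F-α (cap 15, load 10): S1, S2 — cost 4×2 + 6×8 = 56
  F-β (cap 13, load 12): S3 — cost 12×14 = 168
  Shipping 224, fixed 320 → total 544.
  Any other capacity-feasible assignment to {F-α, F-β} ships for at least 224.
Total demand is 22 and no other set of sites has combined capacity ≥ 22, so {F-α, F-β} is the only feasible choice of open sites. Minimum: 544.

544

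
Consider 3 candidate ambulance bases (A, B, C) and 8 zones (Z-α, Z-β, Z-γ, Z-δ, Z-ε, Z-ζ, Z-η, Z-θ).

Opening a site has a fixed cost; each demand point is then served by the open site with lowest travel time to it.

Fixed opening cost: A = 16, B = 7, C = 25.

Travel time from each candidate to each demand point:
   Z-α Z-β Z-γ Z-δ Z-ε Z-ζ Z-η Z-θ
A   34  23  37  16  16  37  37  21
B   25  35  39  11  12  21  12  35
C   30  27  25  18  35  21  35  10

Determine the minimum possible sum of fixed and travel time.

Open {B, C}: assign each demand point to its cheapest open site.
  Z-α→B 25, Z-β→C 27, Z-γ→C 25, Z-δ→B 11, Z-ε→B 12, Z-ζ→B 21, Z-η→B 12, Z-θ→C 10
  travel time 143, fixed 32 → total 175.
Compare {A, B}: travel time 162 + fixed 23 = 185.
Compare {A, B, C}: travel time 139 + fixed 48 = 187.
Compare {B}: travel time 190 + fixed 7 = 197.
All other subsets cost ≥ 185. Minimum total cost: 175.

175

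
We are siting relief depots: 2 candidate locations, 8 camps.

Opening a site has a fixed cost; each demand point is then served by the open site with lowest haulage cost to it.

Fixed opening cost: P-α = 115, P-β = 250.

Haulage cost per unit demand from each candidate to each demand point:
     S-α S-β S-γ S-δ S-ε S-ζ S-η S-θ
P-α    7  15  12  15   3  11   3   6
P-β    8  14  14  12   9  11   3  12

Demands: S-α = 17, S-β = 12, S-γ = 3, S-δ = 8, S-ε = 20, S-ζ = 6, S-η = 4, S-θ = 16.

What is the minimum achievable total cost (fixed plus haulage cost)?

Open {P-α}: assign each demand point to its cheapest open site.
  S-α→P-α 17×7=119, S-β→P-α 12×15=180, S-γ→P-α 3×12=36, S-δ→P-α 8×15=120, S-ε→P-α 20×3=60, S-ζ→P-α 6×11=66, S-η→P-α 4×3=12, S-θ→P-α 16×6=96
  haulage cost 689, fixed 115 → total 804.
Compare {P-α, P-β}: haulage cost 653 + fixed 365 = 1018.
Compare {P-β}: haulage cost 892 + fixed 250 = 1142.

804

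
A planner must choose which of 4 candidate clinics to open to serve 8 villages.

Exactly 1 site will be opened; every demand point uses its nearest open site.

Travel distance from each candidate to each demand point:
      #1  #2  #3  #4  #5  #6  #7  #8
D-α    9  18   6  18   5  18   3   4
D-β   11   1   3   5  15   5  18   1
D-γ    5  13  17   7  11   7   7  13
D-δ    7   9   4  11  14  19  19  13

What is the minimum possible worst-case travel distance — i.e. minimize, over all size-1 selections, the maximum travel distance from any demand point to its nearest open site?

17

Open {D-γ}.
  Farthest demand point is #3 at travel distance 17 (to D-γ); all others are ≤ 17.
With {D-α} the worst case is 18.
With {D-β} the worst case is 18.
No size-1 selection achieves below 17.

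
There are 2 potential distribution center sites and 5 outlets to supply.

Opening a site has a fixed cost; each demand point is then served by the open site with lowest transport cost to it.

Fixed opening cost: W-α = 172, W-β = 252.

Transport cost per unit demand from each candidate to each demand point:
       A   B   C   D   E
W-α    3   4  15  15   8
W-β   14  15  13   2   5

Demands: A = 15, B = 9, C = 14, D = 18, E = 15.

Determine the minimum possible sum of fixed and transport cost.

798

Open {W-α, W-β}: assign each demand point to its cheapest open site.
  A→W-α 15×3=45, B→W-α 9×4=36, C→W-β 14×13=182, D→W-β 18×2=36, E→W-β 15×5=75
  transport cost 374, fixed 424 → total 798.
Compare {W-α}: transport cost 681 + fixed 172 = 853.
Compare {W-β}: transport cost 638 + fixed 252 = 890.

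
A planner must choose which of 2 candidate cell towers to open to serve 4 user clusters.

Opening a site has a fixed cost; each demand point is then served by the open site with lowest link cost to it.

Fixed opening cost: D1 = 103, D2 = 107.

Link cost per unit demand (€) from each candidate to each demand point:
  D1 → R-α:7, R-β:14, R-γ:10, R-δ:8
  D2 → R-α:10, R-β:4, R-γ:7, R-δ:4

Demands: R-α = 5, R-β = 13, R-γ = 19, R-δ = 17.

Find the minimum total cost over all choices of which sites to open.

Open {D2}: assign each demand point to its cheapest open site.
  R-α→D2 5×10=50, R-β→D2 13×4=52, R-γ→D2 19×7=133, R-δ→D2 17×4=68
  link cost 303, fixed 107 → total 410.
Compare {D1, D2}: link cost 288 + fixed 210 = 498.
Compare {D1}: link cost 543 + fixed 103 = 646.

410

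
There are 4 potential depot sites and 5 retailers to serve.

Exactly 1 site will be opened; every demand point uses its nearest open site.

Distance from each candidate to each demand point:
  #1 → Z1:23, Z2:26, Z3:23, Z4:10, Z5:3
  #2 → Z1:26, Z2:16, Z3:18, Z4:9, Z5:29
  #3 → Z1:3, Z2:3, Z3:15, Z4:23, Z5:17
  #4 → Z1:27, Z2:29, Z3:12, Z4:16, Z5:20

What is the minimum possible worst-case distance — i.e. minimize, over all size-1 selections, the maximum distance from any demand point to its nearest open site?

23

Open {#3}.
  Farthest demand point is Z4 at distance 23 (to #3); all others are ≤ 23.
With {#1} the worst case is 26.
With {#2} the worst case is 29.
No size-1 selection achieves below 23.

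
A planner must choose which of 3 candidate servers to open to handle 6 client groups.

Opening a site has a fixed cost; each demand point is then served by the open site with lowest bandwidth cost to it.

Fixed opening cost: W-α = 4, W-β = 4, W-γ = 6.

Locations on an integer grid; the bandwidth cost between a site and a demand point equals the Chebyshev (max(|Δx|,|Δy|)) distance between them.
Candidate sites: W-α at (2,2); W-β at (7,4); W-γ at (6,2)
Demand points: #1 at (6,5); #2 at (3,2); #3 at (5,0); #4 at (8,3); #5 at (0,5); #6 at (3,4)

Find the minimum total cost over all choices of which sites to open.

19

Open {W-α, W-β}: assign each demand point to its cheapest open site.
  #1→W-β 1, #2→W-α 1, #3→W-α 3, #4→W-β 1, #5→W-α 3, #6→W-α 2
  bandwidth cost 11, fixed 8 → total 19.
Compare {W-α}: bandwidth cost 19 + fixed 4 = 23.
Compare {W-α, W-γ}: bandwidth cost 13 + fixed 10 = 23.
Compare {W-α, W-β, W-γ}: bandwidth cost 10 + fixed 14 = 24.
All other subsets cost ≥ 23. Minimum total cost: 19.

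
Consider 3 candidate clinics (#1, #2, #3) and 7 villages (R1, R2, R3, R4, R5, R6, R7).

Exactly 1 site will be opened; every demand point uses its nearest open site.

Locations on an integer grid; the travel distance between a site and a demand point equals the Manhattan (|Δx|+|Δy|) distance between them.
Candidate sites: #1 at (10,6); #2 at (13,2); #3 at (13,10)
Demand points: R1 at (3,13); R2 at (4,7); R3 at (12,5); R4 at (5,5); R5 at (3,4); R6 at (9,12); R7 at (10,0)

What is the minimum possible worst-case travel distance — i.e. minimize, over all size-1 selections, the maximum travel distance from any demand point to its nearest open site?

14

Open {#1}.
  Farthest demand point is R1 at travel distance 14 (to #1); all others are ≤ 14.
With {#3} the worst case is 16.
With {#2} the worst case is 21.
No size-1 selection achieves below 14.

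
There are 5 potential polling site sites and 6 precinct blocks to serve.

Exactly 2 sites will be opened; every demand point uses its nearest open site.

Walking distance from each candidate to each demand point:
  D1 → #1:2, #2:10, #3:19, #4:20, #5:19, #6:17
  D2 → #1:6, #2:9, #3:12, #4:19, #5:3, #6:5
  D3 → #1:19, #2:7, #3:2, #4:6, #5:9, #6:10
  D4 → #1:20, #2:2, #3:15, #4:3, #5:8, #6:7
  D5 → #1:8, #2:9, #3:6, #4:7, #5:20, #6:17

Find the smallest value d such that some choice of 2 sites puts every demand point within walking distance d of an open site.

Open {D2, D3}.
  Farthest demand point is #2 at walking distance 7 (to D3); all others are ≤ 7.
With {D4, D5} the worst case is 8.
With {D2, D5} the worst case is 9.
No size-2 selection achieves below 7.

7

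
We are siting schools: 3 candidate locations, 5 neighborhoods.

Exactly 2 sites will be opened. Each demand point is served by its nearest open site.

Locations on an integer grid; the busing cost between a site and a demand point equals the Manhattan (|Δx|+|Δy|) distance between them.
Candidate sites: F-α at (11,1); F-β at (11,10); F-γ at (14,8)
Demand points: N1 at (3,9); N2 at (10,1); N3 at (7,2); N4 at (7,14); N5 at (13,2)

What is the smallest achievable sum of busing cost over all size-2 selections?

Open {F-α, F-β}.
  N1→F-β 9, N2→F-α 1, N3→F-α 5, N4→F-β 8, N5→F-α 3  ⇒ total 26.
Compare {F-α, F-γ}: total 34.
Compare {F-β, F-γ}: total 46.

26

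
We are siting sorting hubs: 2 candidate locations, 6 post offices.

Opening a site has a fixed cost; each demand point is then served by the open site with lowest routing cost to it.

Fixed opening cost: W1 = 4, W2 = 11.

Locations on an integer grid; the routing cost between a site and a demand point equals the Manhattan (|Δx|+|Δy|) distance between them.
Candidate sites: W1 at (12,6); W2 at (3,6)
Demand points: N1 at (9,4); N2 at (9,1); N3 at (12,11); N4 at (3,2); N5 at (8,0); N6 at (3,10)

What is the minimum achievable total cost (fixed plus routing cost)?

Open {W1, W2}: assign each demand point to its cheapest open site.
  N1→W1 5, N2→W1 8, N3→W1 5, N4→W2 4, N5→W1 10, N6→W2 4
  routing cost 36, fixed 15 → total 51.
Compare {W1}: routing cost 54 + fixed 4 = 58.
Compare {W2}: routing cost 52 + fixed 11 = 63.

51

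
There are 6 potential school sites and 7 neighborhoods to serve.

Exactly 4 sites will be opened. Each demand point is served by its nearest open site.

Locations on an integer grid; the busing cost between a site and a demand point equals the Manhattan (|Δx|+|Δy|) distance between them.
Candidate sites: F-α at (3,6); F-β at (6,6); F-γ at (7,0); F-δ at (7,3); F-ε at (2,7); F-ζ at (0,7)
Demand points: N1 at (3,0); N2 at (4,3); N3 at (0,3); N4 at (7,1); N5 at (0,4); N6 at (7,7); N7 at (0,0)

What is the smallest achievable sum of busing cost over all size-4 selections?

24

Open {F-β, F-γ, F-δ, F-ζ}.
  N1→F-γ 4, N2→F-δ 3, N3→F-ζ 4, N4→F-γ 1, N5→F-ζ 3, N6→F-β 2, N7→F-γ 7  ⇒ total 24.
Compare {F-α, F-β, F-γ, F-ζ}: total 25.
Compare {F-α, F-γ, F-δ, F-ζ}: total 26.
No size-4 selection does better; minimum is 24.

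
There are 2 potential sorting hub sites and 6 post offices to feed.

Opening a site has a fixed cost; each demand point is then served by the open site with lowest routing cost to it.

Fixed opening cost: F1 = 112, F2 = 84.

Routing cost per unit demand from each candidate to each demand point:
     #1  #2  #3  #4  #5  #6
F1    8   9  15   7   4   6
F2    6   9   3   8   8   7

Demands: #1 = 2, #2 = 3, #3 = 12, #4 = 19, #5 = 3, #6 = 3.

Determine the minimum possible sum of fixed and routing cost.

356

Open {F2}: assign each demand point to its cheapest open site.
  #1→F2 2×6=12, #2→F2 3×9=27, #3→F2 12×3=36, #4→F2 19×8=152, #5→F2 3×8=24, #6→F2 3×7=21
  routing cost 272, fixed 84 → total 356.
Compare {F1, F2}: routing cost 238 + fixed 196 = 434.
Compare {F1}: routing cost 386 + fixed 112 = 498.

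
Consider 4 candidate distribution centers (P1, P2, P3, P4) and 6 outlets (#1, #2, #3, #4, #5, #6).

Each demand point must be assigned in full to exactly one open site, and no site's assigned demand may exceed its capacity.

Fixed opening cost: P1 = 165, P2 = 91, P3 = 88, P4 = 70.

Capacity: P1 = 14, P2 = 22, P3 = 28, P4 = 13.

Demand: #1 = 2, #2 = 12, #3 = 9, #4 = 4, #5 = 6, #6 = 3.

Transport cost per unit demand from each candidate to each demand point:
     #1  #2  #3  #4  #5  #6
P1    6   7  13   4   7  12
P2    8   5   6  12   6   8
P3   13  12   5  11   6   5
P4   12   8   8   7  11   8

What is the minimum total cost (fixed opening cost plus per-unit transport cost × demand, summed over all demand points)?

Open {P2, P3}; cheapest assignment that respects the capacities:
  P2 (cap 22, load 20): #1, #2, #5 — cost 2×8 + 12×5 + 6×6 = 112
  P3 (cap 28, load 16): #3, #4, #6 — cost 9×5 + 4×11 + 3×5 = 104
  Shipping 216, fixed 179 → total 395.
  Any other capacity-feasible assignment to {P2, P3} ships for at least 216.
Compare {P3, P4}: its best feasible assignment gives total 420.
Compare {P2, P3, P4}: its best feasible assignment gives total 449.
Every other set of open sites that can feasibly serve all demand totals ≥ 420 even under its best assignment. Minimum: 395.

395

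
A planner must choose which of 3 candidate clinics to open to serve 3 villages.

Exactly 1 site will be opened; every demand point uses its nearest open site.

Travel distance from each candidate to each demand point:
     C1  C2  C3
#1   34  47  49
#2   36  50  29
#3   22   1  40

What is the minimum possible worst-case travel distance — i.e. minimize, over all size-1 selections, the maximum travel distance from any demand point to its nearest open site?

Open {#3}.
  Farthest demand point is C3 at travel distance 40 (to #3); all others are ≤ 40.
With {#1} the worst case is 49.
With {#2} the worst case is 50.
No size-1 selection achieves below 40.

40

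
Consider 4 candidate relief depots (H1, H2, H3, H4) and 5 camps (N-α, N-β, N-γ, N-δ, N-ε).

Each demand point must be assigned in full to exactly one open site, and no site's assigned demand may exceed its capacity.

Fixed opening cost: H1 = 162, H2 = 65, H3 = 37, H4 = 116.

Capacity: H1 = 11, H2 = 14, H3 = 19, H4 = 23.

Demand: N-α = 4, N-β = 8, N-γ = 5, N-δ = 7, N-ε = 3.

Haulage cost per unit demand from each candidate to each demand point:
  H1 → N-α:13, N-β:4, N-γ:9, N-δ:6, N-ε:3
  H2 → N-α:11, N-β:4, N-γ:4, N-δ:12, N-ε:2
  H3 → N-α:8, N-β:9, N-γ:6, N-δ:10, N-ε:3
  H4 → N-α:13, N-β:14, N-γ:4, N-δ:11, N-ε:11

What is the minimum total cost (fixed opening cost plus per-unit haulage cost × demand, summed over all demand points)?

Open {H2, H3}; cheapest assignment that respects the capacities:
  H2 (cap 14, load 13): N-β, N-γ — cost 8×4 + 5×4 = 52
  H3 (cap 19, load 14): N-α, N-δ, N-ε — cost 4×8 + 7×10 + 3×3 = 111
  Shipping 163, fixed 102 → total 265.
  Any other capacity-feasible assignment to {H2, H3} ships for at least 163.
Compare {H3, H4}: its best feasible assignment gives total 363.
Compare {H2, H4}: its best feasible assignment gives total 368.
Every other set of open sites that can feasibly serve all demand totals ≥ 363 even under its best assignment. Minimum: 265.

265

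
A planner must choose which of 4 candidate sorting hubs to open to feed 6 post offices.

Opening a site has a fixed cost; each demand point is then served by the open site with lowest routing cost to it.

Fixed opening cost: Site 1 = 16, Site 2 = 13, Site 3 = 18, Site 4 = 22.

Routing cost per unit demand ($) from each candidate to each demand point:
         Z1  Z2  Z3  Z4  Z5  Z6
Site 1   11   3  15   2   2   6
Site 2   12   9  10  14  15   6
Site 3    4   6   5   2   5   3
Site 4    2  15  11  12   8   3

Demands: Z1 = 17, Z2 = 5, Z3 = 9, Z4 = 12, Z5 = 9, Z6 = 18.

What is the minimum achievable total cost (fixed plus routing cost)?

Open {Site 1, Site 3, Site 4}: assign each demand point to its cheapest open site.
  Z1→Site 4 17×2=34, Z2→Site 1 5×3=15, Z3→Site 3 9×5=45, Z4→Site 1 12×2=24, Z5→Site 1 9×2=18, Z6→Site 3 18×3=54
  routing cost 190, fixed 56 → total 246.
Compare {Site 1, Site 3}: routing cost 224 + fixed 34 = 258.
Compare {Site 1, Site 2, Site 3, Site 4}: routing cost 190 + fixed 69 = 259.
Compare {Site 1, Site 2, Site 3}: routing cost 224 + fixed 47 = 271.
All other subsets cost ≥ 258. Minimum total cost: 246.

246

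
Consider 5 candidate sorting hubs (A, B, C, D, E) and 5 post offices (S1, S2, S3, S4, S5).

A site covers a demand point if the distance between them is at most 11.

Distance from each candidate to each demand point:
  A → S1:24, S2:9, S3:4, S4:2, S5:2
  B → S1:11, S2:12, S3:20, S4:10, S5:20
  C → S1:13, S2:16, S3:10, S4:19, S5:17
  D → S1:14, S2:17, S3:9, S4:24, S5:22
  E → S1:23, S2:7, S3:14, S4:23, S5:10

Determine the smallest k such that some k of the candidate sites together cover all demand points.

2

Coverage sets (demand points within 11 of each site):
  A: {S2, S3, S4, S5}
  B: {S1, S4}
  C: {S3}
  D: {S3}
  E: {S2, S5}
No single site covers all 5 demand points.
But {A, B} covers everything, so the minimum is 2.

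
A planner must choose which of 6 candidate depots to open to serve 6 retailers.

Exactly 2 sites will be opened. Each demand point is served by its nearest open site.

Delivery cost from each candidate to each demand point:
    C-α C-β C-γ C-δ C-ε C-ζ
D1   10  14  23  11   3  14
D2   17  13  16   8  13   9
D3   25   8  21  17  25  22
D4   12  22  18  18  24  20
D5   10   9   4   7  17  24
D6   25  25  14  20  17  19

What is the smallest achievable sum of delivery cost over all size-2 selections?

Open {D1, D5}.
  C-α→D1 10, C-β→D5 9, C-γ→D5 4, C-δ→D5 7, C-ε→D1 3, C-ζ→D1 14  ⇒ total 47.
Compare {D2, D5}: total 52.
Compare {D1, D2}: total 59.
No size-2 selection does better; minimum is 47.

47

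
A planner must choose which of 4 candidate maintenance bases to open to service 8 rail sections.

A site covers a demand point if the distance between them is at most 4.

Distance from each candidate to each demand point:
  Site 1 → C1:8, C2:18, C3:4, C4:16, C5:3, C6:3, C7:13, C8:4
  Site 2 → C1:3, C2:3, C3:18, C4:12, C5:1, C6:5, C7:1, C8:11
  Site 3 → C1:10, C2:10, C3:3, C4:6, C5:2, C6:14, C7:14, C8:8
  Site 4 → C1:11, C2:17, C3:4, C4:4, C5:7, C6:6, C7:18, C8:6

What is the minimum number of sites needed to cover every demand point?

Coverage sets (demand points within 4 of each site):
  Site 1: {C3, C5, C6, C8}
  Site 2: {C1, C2, C5, C7}
  Site 3: {C3, C5}
  Site 4: {C3, C4}
No 2 sites suffice: every size-2 union leaves at least one demand point uncovered.
But {Site 1, Site 2, Site 4} covers everything, so the minimum is 3.

3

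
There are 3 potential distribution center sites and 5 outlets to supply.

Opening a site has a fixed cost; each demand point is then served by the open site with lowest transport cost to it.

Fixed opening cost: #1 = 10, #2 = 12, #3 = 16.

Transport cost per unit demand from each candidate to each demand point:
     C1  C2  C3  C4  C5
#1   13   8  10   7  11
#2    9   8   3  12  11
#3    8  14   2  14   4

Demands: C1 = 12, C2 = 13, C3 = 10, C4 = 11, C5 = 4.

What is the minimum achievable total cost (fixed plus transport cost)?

Open {#1, #3}: assign each demand point to its cheapest open site.
  C1→#3 12×8=96, C2→#1 13×8=104, C3→#3 10×2=20, C4→#1 11×7=77, C5→#3 4×4=16
  transport cost 313, fixed 26 → total 339.
Compare {#1, #2, #3}: transport cost 313 + fixed 38 = 351.
Compare {#1, #2}: transport cost 363 + fixed 22 = 385.
Compare {#2, #3}: transport cost 368 + fixed 28 = 396.
All other subsets cost ≥ 351. Minimum total cost: 339.

339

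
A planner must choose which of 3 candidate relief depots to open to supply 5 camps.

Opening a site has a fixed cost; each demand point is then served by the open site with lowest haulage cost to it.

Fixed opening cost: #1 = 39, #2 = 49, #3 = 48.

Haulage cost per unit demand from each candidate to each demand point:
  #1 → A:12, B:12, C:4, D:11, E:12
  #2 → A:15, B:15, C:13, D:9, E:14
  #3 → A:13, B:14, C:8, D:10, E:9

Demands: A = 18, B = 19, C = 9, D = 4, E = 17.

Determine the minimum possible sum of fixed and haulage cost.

Open {#1, #3}: assign each demand point to its cheapest open site.
  A→#1 18×12=216, B→#1 19×12=228, C→#1 9×4=36, D→#3 4×10=40, E→#3 17×9=153
  haulage cost 673, fixed 87 → total 760.
Compare {#1}: haulage cost 728 + fixed 39 = 767.
Compare {#1, #2, #3}: haulage cost 669 + fixed 136 = 805.
Compare {#1, #2}: haulage cost 720 + fixed 88 = 808.
All other subsets cost ≥ 767. Minimum total cost: 760.

760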